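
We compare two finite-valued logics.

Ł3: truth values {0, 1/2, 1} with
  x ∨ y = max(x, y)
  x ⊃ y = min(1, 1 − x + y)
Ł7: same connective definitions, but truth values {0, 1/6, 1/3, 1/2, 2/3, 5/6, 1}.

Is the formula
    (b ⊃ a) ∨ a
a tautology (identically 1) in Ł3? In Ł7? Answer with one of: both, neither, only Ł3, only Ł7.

In Ł3: at a = 0, b = 1/2 the value is 1/2 — not a tautology.
In Ł7: at a = 0, b = 1/6 the value is 5/6 — not a tautology.

neither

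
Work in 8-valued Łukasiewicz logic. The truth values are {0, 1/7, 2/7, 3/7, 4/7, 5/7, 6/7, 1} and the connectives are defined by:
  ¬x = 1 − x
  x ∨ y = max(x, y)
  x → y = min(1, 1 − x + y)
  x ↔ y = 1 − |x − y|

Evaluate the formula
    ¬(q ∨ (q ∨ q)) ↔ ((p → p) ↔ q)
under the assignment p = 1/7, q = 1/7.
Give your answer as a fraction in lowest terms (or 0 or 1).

q ∨ q = 1/7 ∨ 1/7 = 1/7
q ∨ (q ∨ q) = 1/7 ∨ 1/7 = 1/7
¬(q ∨ (q ∨ q)) = ¬1/7 = 6/7
p → p = 1/7 → 1/7 = 1
(p → p) ↔ q = 1 ↔ 1/7 = 1/7
¬(q ∨ (q ∨ q)) ↔ ((p → p) ↔ q) = 6/7 ↔ 1/7 = 2/7

2/7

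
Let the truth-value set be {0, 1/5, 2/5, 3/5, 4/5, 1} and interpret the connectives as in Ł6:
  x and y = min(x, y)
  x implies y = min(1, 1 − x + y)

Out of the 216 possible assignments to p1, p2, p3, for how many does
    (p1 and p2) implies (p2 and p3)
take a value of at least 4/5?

value 1: 161 assignments (counts)
value 4/5: 25 assignments (counts)
value 3/5: 16 assignments
value 2/5: 9 assignments
value 1/5: 4 assignments
value 0: 1 assignment
So 186 of the 216 assignments meet the threshold.

186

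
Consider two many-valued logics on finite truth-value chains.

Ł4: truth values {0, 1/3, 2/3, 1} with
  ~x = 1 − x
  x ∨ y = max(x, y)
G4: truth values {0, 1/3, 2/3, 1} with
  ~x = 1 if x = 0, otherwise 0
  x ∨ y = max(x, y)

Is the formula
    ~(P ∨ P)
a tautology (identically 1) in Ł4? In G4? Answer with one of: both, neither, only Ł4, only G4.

neither

In Ł4: at P = 1/3 the value is 2/3 — not a tautology.
In G4: at P = 1/3 the value is 0 — not a tautology.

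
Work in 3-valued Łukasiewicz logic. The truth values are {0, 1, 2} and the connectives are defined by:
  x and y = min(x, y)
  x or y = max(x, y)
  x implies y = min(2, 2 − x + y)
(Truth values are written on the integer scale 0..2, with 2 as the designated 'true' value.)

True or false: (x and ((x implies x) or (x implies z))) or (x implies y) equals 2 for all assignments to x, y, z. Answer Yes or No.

Counterexample: take x = 1, y = 0, z = 0.
x implies x = 1 implies 1 = 2
x implies z = 1 implies 0 = 1
(x implies x) or (x implies z) = 2 or 1 = 2
x and ((x implies x) or (x implies z)) = 1 and 2 = 1
x implies y = 1 implies 0 = 1
(x and ((x implies x) or (x implies z))) or (x implies y) = 1 or 1 = 1
This gives 1 ≠ 2.

No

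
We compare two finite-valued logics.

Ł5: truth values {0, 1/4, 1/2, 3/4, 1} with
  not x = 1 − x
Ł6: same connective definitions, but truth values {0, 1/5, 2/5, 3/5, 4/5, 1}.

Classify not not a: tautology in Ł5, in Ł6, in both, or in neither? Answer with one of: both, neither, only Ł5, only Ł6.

In Ł5: at a = 0 the value is 0 — not a tautology.
In Ł6: at a = 0 the value is 0 — not a tautology.

neither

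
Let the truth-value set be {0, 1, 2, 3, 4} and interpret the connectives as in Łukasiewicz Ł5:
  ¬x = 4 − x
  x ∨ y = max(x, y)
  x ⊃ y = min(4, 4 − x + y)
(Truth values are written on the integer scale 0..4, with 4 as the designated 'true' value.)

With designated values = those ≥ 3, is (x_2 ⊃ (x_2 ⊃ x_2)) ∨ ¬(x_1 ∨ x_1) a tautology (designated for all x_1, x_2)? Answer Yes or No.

Yes

At x_1 = 3, x_2 = 0, for instance:
x_2 ⊃ x_2 = 0 ⊃ 0 = 4
x_2 ⊃ (x_2 ⊃ x_2) = 0 ⊃ 4 = 4
x_1 ∨ x_1 = 3 ∨ 3 = 3
¬(x_1 ∨ x_1) = ¬3 = 1
(x_2 ⊃ (x_2 ⊃ x_2)) ∨ ¬(x_1 ∨ x_1) = 4 ∨ 1 = 4
and checking the remaining 24 assignments likewise gives ≥ 3 in every case.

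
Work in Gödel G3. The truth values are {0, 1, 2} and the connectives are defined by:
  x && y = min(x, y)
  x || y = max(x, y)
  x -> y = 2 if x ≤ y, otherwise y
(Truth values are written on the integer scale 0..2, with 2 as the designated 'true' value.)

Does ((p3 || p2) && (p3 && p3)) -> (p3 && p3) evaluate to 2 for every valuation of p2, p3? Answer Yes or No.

p2 = 0, p3 = 0 ↦ 2
p2 = 0, p3 = 1 ↦ 2
p2 = 0, p3 = 2 ↦ 2
p2 = 1, p3 = 0 ↦ 2
p2 = 1, p3 = 1 ↦ 2
p2 = 1, p3 = 2 ↦ 2
p2 = 2, p3 = 0 ↦ 2
p2 = 2, p3 = 1 ↦ 2
p2 = 2, p3 = 2 ↦ 2
Every assignment gives a value ≥ 2.

Yes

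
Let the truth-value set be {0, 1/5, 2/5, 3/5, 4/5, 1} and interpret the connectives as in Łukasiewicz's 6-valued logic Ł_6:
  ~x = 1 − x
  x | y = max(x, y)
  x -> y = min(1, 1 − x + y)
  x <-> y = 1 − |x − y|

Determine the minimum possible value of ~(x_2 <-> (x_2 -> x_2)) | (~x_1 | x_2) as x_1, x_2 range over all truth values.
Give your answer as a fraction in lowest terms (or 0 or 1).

Take x_1 = 2/5, x_2 = 2/5:
x_2 -> x_2 = 2/5 -> 2/5 = 1
x_2 <-> (x_2 -> x_2) = 2/5 <-> 1 = 2/5
~(x_2 <-> (x_2 -> x_2)) = ~2/5 = 3/5
~x_1 = ~2/5 = 3/5
~x_1 | x_2 = 3/5 | 2/5 = 3/5
~(x_2 <-> (x_2 -> x_2)) | (~x_1 | x_2) = 3/5 | 3/5 = 3/5
No assignment yields a value below 3/5, so this is the minimum.

3/5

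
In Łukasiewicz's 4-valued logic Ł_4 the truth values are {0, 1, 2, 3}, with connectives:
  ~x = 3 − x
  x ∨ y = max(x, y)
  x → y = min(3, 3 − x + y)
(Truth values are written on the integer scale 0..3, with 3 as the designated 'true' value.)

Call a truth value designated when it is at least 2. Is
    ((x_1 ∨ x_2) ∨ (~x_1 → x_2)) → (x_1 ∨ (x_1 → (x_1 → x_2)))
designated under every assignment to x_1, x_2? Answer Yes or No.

x_1 = 0, x_2 = 0 ↦ 3
x_1 = 0, x_2 = 1 ↦ 3
x_1 = 0, x_2 = 2 ↦ 3
x_1 = 0, x_2 = 3 ↦ 3
x_1 = 1, x_2 = 0 ↦ 3
x_1 = 1, x_2 = 1 ↦ 3
x_1 = 1, x_2 = 2 ↦ 3
x_1 = 1, x_2 = 3 ↦ 3
x_1 = 2, x_2 = 0 ↦ 3
x_1 = 2, x_2 = 1 ↦ 3
x_1 = 2, x_2 = 2 ↦ 3
x_1 = 2, x_2 = 3 ↦ 3
x_1 = 3, x_2 = 0 ↦ 3
x_1 = 3, x_2 = 1 ↦ 3
x_1 = 3, x_2 = 2 ↦ 3
x_1 = 3, x_2 = 3 ↦ 3
Every assignment gives a value ≥ 2.

Yes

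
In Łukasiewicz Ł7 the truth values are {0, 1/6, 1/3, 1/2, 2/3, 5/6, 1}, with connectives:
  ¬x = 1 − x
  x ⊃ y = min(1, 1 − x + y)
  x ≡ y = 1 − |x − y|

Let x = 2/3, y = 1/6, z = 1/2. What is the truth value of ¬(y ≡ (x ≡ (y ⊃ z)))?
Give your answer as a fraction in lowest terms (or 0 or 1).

1/2

y ⊃ z = 1/6 ⊃ 1/2 = 1
x ≡ (y ⊃ z) = 2/3 ≡ 1 = 2/3
y ≡ (x ≡ (y ⊃ z)) = 1/6 ≡ 2/3 = 1/2
¬(y ≡ (x ≡ (y ⊃ z))) = ¬1/2 = 1/2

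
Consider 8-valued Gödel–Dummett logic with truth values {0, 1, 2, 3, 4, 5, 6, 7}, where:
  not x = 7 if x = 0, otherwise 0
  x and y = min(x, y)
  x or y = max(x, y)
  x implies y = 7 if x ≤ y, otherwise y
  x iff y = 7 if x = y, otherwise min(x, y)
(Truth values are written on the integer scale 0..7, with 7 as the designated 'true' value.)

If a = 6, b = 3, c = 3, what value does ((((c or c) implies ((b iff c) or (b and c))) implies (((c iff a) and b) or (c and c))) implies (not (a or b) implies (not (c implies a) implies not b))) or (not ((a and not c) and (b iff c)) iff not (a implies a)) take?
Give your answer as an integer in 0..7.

7

c or c = 3 or 3 = 3
b iff c = 3 iff 3 = 7
b and c = 3 and 3 = 3
(b iff c) or (b and c) = 7 or 3 = 7
(c or c) implies ((b iff c) or (b and c)) = 3 implies 7 = 7
c iff a = 3 iff 6 = 3
(c iff a) and b = 3 and 3 = 3
c and c = 3 and 3 = 3
((c iff a) and b) or (c and c) = 3 or 3 = 3
((c or c) implies ((b iff c) or (b and c))) implies (((c iff a) and b) or (c and c)) = 7 implies 3 = 3
a or b = 6 or 3 = 6
not (a or b) = not 6 = 0
c implies a = 3 implies 6 = 7
not (c implies a) = not 7 = 0
not b = not 3 = 0
not (c implies a) implies not b = 0 implies 0 = 7
not (a or b) implies (not (c implies a) implies not b) = 0 implies 7 = 7
(((c or c) implies ((b iff c) or (b and c))) implies (((c iff a) and b) or (c and c))) implies (not (a or b) implies (not (c implies a) implies not b)) = 3 implies 7 = 7
not c = not 3 = 0
a and not c = 6 and 0 = 0
b iff c = 3 iff 3 = 7
(a and not c) and (b iff c) = 0 and 7 = 0
not ((a and not c) and (b iff c)) = not 0 = 7
a implies a = 6 implies 6 = 7
not (a implies a) = not 7 = 0
not ((a and not c) and (b iff c)) iff not (a implies a) = 7 iff 0 = 0
((((c or c) implies ((b iff c) or (b and c))) implies (((c iff a) and b) or (c and c))) implies (not (a or b) implies (not (c implies a) implies not b))) or (not ((a and not c) and (b iff c)) iff not (a implies a)) = 7 or 0 = 7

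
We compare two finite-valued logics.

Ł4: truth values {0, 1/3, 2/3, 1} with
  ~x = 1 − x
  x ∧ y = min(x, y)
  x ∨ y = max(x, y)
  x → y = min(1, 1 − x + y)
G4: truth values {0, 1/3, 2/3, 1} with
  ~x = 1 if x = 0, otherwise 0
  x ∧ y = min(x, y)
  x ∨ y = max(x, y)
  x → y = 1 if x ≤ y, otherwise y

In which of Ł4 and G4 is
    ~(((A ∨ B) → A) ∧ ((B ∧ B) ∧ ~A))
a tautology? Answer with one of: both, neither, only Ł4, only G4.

only G4

In Ł4: at A = 0, B = 1/3 the value is 2/3 — not a tautology.
In G4: every assignment gives 1 — tautology.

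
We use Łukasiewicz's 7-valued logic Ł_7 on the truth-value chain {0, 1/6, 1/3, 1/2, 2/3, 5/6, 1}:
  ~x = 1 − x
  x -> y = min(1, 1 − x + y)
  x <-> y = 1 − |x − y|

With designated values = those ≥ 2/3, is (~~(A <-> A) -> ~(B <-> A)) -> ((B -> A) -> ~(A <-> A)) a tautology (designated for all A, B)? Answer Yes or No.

No

Counterexample: take A = 1/2, B = 0.
A <-> A = 1/2 <-> 1/2 = 1
~(A <-> A) = ~1 = 0
~~(A <-> A) = ~0 = 1
B <-> A = 0 <-> 1/2 = 1/2
~(B <-> A) = ~1/2 = 1/2
~~(A <-> A) -> ~(B <-> A) = 1 -> 1/2 = 1/2
B -> A = 0 -> 1/2 = 1
A <-> A = 1/2 <-> 1/2 = 1
~(A <-> A) = ~1 = 0
(B -> A) -> ~(A <-> A) = 1 -> 0 = 0
(~~(A <-> A) -> ~(B <-> A)) -> ((B -> A) -> ~(A <-> A)) = 1/2 -> 0 = 1/2
This gives 1/2, which is below 2/3.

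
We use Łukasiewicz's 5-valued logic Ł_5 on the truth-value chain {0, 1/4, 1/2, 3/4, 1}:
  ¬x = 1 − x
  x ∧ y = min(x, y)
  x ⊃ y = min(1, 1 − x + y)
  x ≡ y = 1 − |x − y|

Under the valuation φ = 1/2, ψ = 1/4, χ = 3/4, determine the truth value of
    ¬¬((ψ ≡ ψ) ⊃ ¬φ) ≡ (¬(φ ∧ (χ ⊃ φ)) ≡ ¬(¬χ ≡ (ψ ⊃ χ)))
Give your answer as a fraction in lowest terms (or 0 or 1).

ψ ≡ ψ = 1/4 ≡ 1/4 = 1
¬φ = ¬1/2 = 1/2
(ψ ≡ ψ) ⊃ ¬φ = 1 ⊃ 1/2 = 1/2
¬((ψ ≡ ψ) ⊃ ¬φ) = ¬1/2 = 1/2
¬¬((ψ ≡ ψ) ⊃ ¬φ) = ¬1/2 = 1/2
χ ⊃ φ = 3/4 ⊃ 1/2 = 3/4
φ ∧ (χ ⊃ φ) = 1/2 ∧ 3/4 = 1/2
¬(φ ∧ (χ ⊃ φ)) = ¬1/2 = 1/2
¬χ = ¬3/4 = 1/4
ψ ⊃ χ = 1/4 ⊃ 3/4 = 1
¬χ ≡ (ψ ⊃ χ) = 1/4 ≡ 1 = 1/4
¬(¬χ ≡ (ψ ⊃ χ)) = ¬1/4 = 3/4
¬(φ ∧ (χ ⊃ φ)) ≡ ¬(¬χ ≡ (ψ ⊃ χ)) = 1/2 ≡ 3/4 = 3/4
¬¬((ψ ≡ ψ) ⊃ ¬φ) ≡ (¬(φ ∧ (χ ⊃ φ)) ≡ ¬(¬χ ≡ (ψ ⊃ χ))) = 1/2 ≡ 3/4 = 3/4

3/4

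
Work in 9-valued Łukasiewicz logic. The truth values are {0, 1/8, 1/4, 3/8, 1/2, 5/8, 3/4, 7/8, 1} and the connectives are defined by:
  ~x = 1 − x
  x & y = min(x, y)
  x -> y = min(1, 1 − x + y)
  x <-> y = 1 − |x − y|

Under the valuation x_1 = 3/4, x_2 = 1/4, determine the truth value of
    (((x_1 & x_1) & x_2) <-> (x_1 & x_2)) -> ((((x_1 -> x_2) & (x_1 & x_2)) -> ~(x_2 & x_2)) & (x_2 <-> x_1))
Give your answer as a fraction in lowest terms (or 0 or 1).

x_1 & x_1 = 3/4 & 3/4 = 3/4
(x_1 & x_1) & x_2 = 3/4 & 1/4 = 1/4
x_1 & x_2 = 3/4 & 1/4 = 1/4
((x_1 & x_1) & x_2) <-> (x_1 & x_2) = 1/4 <-> 1/4 = 1
x_1 -> x_2 = 3/4 -> 1/4 = 1/2
x_1 & x_2 = 3/4 & 1/4 = 1/4
(x_1 -> x_2) & (x_1 & x_2) = 1/2 & 1/4 = 1/4
x_2 & x_2 = 1/4 & 1/4 = 1/4
~(x_2 & x_2) = ~1/4 = 3/4
((x_1 -> x_2) & (x_1 & x_2)) -> ~(x_2 & x_2) = 1/4 -> 3/4 = 1
x_2 <-> x_1 = 1/4 <-> 3/4 = 1/2
(((x_1 -> x_2) & (x_1 & x_2)) -> ~(x_2 & x_2)) & (x_2 <-> x_1) = 1 & 1/2 = 1/2
(((x_1 & x_1) & x_2) <-> (x_1 & x_2)) -> ((((x_1 -> x_2) & (x_1 & x_2)) -> ~(x_2 & x_2)) & (x_2 <-> x_1)) = 1 -> 1/2 = 1/2

1/2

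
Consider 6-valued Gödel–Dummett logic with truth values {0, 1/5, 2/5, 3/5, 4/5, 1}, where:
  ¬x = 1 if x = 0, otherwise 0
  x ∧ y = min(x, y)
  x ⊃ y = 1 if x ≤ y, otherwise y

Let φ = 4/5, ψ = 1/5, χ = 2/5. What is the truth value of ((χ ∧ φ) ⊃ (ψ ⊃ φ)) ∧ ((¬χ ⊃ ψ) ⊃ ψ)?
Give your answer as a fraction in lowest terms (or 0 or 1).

1/5

χ ∧ φ = 2/5 ∧ 4/5 = 2/5
ψ ⊃ φ = 1/5 ⊃ 4/5 = 1
(χ ∧ φ) ⊃ (ψ ⊃ φ) = 2/5 ⊃ 1 = 1
¬χ = ¬2/5 = 0
¬χ ⊃ ψ = 0 ⊃ 1/5 = 1
(¬χ ⊃ ψ) ⊃ ψ = 1 ⊃ 1/5 = 1/5
((χ ∧ φ) ⊃ (ψ ⊃ φ)) ∧ ((¬χ ⊃ ψ) ⊃ ψ) = 1 ∧ 1/5 = 1/5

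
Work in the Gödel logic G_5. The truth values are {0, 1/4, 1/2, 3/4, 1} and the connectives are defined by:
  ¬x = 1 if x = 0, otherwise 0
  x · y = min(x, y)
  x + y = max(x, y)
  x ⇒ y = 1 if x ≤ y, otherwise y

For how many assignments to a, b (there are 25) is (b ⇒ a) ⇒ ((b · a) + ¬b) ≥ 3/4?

18

value 1: 16 assignments (counts)
value 3/4: 2 assignments (counts)
value 1/2: 3 assignments
value 1/4: 4 assignments
So 18 of the 25 assignments meet the threshold.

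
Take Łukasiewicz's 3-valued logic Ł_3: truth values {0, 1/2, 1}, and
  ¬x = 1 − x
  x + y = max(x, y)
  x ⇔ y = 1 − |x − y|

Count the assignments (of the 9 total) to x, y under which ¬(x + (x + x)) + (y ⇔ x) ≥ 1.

x = 0, y = 0 ↦ 1  ≥
x = 0, y = 1/2 ↦ 1  ≥
x = 0, y = 1 ↦ 1  ≥
x = 1/2, y = 0 ↦ 1/2  <
x = 1/2, y = 1/2 ↦ 1  ≥
x = 1/2, y = 1 ↦ 1/2  <
x = 1, y = 0 ↦ 0  <
x = 1, y = 1/2 ↦ 1/2  <
x = 1, y = 1 ↦ 1  ≥
So 5 of the 9 assignments meet the threshold.

5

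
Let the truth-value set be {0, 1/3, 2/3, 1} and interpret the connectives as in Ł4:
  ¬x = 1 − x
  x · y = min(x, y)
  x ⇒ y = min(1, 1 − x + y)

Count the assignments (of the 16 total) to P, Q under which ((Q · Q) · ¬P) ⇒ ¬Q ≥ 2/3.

P = 0, Q = 0 ↦ 1  ≥
P = 0, Q = 1/3 ↦ 1  ≥
P = 0, Q = 2/3 ↦ 2/3  ≥
P = 0, Q = 1 ↦ 0  <
P = 1/3, Q = 0 ↦ 1  ≥
P = 1/3, Q = 1/3 ↦ 1  ≥
P = 1/3, Q = 2/3 ↦ 2/3  ≥
P = 1/3, Q = 1 ↦ 1/3  <
P = 2/3, Q = 0 ↦ 1  ≥
P = 2/3, Q = 1/3 ↦ 1  ≥
P = 2/3, Q = 2/3 ↦ 1  ≥
P = 2/3, Q = 1 ↦ 2/3  ≥
P = 1, Q = 0 ↦ 1  ≥
P = 1, Q = 1/3 ↦ 1  ≥
P = 1, Q = 2/3 ↦ 1  ≥
P = 1, Q = 1 ↦ 1  ≥
So 14 of the 16 assignments meet the threshold.

14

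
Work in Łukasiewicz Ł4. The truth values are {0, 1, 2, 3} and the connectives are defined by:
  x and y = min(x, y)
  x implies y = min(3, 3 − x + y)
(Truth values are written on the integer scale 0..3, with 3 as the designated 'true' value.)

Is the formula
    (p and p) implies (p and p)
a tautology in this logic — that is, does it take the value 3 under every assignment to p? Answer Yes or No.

p = 0 ↦ 3
p = 1 ↦ 3
p = 2 ↦ 3
p = 3 ↦ 3
Every assignment gives a value ≥ 3.

Yes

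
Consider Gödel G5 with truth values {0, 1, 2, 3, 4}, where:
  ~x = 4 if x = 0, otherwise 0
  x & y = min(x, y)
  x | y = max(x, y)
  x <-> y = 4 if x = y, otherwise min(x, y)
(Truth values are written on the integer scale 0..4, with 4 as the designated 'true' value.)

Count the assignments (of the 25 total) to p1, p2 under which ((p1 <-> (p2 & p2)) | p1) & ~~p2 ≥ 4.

value 4: 7 assignments (counts)
value 3: 3 assignments
value 2: 3 assignments
value 1: 3 assignments
value 0: 9 assignments
So 7 of the 25 assignments meet the threshold.

7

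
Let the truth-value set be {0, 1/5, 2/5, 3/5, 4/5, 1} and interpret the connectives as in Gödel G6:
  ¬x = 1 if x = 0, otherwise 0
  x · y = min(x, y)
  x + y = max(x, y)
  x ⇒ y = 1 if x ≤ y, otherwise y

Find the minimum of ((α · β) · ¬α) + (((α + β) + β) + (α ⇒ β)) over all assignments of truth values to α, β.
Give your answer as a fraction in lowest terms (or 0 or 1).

Take α = 1/5, β = 0:
α · β = 1/5 · 0 = 0
¬α = ¬1/5 = 0
(α · β) · ¬α = 0 · 0 = 0
α + β = 1/5 + 0 = 1/5
(α + β) + β = 1/5 + 0 = 1/5
α ⇒ β = 1/5 ⇒ 0 = 0
((α + β) + β) + (α ⇒ β) = 1/5 + 0 = 1/5
((α · β) · ¬α) + (((α + β) + β) + (α ⇒ β)) = 0 + 1/5 = 1/5
No assignment yields a value below 1/5, so this is the minimum.

1/5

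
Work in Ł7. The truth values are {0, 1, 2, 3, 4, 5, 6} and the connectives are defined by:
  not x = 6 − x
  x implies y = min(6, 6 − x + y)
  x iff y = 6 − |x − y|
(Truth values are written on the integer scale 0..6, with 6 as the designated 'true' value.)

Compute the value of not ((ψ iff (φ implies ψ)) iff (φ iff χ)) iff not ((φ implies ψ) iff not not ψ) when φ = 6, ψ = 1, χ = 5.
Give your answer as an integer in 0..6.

5

φ implies ψ = 6 implies 1 = 1
ψ iff (φ implies ψ) = 1 iff 1 = 6
φ iff χ = 6 iff 5 = 5
(ψ iff (φ implies ψ)) iff (φ iff χ) = 6 iff 5 = 5
not ((ψ iff (φ implies ψ)) iff (φ iff χ)) = not 5 = 1
φ implies ψ = 6 implies 1 = 1
not ψ = not 1 = 5
not not ψ = not 5 = 1
(φ implies ψ) iff not not ψ = 1 iff 1 = 6
not ((φ implies ψ) iff not not ψ) = not 6 = 0
not ((ψ iff (φ implies ψ)) iff (φ iff χ)) iff not ((φ implies ψ) iff not not ψ) = 1 iff 0 = 5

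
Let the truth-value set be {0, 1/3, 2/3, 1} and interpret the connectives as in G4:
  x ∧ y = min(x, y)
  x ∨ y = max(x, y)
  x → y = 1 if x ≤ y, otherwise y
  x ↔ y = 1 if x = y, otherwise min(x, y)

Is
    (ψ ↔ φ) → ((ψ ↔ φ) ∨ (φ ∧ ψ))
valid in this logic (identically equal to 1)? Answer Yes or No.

Yes

φ = 0, ψ = 0 ↦ 1
φ = 0, ψ = 1/3 ↦ 1
φ = 0, ψ = 2/3 ↦ 1
φ = 0, ψ = 1 ↦ 1
φ = 1/3, ψ = 0 ↦ 1
φ = 1/3, ψ = 1/3 ↦ 1
φ = 1/3, ψ = 2/3 ↦ 1
φ = 1/3, ψ = 1 ↦ 1
φ = 2/3, ψ = 0 ↦ 1
φ = 2/3, ψ = 1/3 ↦ 1
φ = 2/3, ψ = 2/3 ↦ 1
φ = 2/3, ψ = 1 ↦ 1
φ = 1, ψ = 0 ↦ 1
φ = 1, ψ = 1/3 ↦ 1
φ = 1, ψ = 2/3 ↦ 1
φ = 1, ψ = 1 ↦ 1
Every assignment gives a value ≥ 1.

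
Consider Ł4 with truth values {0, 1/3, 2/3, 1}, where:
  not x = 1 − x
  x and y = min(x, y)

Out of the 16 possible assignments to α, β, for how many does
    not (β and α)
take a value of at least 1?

α = 0, β = 0 ↦ 1  ≥
α = 0, β = 1/3 ↦ 1  ≥
α = 0, β = 2/3 ↦ 1  ≥
α = 0, β = 1 ↦ 1  ≥
α = 1/3, β = 0 ↦ 1  ≥
α = 1/3, β = 1/3 ↦ 2/3  <
α = 1/3, β = 2/3 ↦ 2/3  <
α = 1/3, β = 1 ↦ 2/3  <
α = 2/3, β = 0 ↦ 1  ≥
α = 2/3, β = 1/3 ↦ 2/3  <
α = 2/3, β = 2/3 ↦ 1/3  <
α = 2/3, β = 1 ↦ 1/3  <
α = 1, β = 0 ↦ 1  ≥
α = 1, β = 1/3 ↦ 2/3  <
α = 1, β = 2/3 ↦ 1/3  <
α = 1, β = 1 ↦ 0  <
So 7 of the 16 assignments meet the threshold.

7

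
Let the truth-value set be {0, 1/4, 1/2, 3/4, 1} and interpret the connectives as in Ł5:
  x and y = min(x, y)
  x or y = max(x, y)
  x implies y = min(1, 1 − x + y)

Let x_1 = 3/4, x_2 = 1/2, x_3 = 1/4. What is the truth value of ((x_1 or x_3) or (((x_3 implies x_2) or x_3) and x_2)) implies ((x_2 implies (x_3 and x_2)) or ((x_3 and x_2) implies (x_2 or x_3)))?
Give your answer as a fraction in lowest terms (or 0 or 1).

x_1 or x_3 = 3/4 or 1/4 = 3/4
x_3 implies x_2 = 1/4 implies 1/2 = 1
(x_3 implies x_2) or x_3 = 1 or 1/4 = 1
((x_3 implies x_2) or x_3) and x_2 = 1 and 1/2 = 1/2
(x_1 or x_3) or (((x_3 implies x_2) or x_3) and x_2) = 3/4 or 1/2 = 3/4
x_3 and x_2 = 1/4 and 1/2 = 1/4
x_2 implies (x_3 and x_2) = 1/2 implies 1/4 = 3/4
x_3 and x_2 = 1/4 and 1/2 = 1/4
x_2 or x_3 = 1/2 or 1/4 = 1/2
(x_3 and x_2) implies (x_2 or x_3) = 1/4 implies 1/2 = 1
(x_2 implies (x_3 and x_2)) or ((x_3 and x_2) implies (x_2 or x_3)) = 3/4 or 1 = 1
((x_1 or x_3) or (((x_3 implies x_2) or x_3) and x_2)) implies ((x_2 implies (x_3 and x_2)) or ((x_3 and x_2) implies (x_2 or x_3))) = 3/4 implies 1 = 1

1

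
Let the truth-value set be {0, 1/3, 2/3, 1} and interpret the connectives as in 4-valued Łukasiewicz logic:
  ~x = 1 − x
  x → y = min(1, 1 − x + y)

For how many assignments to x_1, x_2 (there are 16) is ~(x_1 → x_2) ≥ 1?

1

x_1 = 0, x_2 = 0 ↦ 0  <
x_1 = 0, x_2 = 1/3 ↦ 0  <
x_1 = 0, x_2 = 2/3 ↦ 0  <
x_1 = 0, x_2 = 1 ↦ 0  <
x_1 = 1/3, x_2 = 0 ↦ 1/3  <
x_1 = 1/3, x_2 = 1/3 ↦ 0  <
x_1 = 1/3, x_2 = 2/3 ↦ 0  <
x_1 = 1/3, x_2 = 1 ↦ 0  <
x_1 = 2/3, x_2 = 0 ↦ 2/3  <
x_1 = 2/3, x_2 = 1/3 ↦ 1/3  <
x_1 = 2/3, x_2 = 2/3 ↦ 0  <
x_1 = 2/3, x_2 = 1 ↦ 0  <
x_1 = 1, x_2 = 0 ↦ 1  ≥
x_1 = 1, x_2 = 1/3 ↦ 2/3  <
x_1 = 1, x_2 = 2/3 ↦ 1/3  <
x_1 = 1, x_2 = 1 ↦ 0  <
So 1 of the 16 assignments meets the threshold.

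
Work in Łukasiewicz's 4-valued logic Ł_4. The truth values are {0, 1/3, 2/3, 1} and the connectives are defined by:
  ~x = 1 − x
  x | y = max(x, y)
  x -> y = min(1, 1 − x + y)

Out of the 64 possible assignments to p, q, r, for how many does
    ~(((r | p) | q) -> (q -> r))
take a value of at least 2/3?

9

value 1: 4 assignments (counts)
value 2/3: 5 assignments (counts)
value 1/3: 9 assignments
value 0: 46 assignments
So 9 of the 64 assignments meet the threshold.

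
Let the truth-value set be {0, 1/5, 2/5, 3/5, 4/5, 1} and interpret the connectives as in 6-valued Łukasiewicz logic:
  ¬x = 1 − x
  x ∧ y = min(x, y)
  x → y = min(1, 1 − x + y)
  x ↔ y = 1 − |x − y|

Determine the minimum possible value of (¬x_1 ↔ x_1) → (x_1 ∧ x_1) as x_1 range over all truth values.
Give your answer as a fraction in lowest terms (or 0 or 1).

Take x_1 = 2/5:
¬x_1 = ¬2/5 = 3/5
¬x_1 ↔ x_1 = 3/5 ↔ 2/5 = 4/5
x_1 ∧ x_1 = 2/5 ∧ 2/5 = 2/5
(¬x_1 ↔ x_1) → (x_1 ∧ x_1) = 4/5 → 2/5 = 3/5
No assignment yields a value below 3/5, so this is the minimum.

3/5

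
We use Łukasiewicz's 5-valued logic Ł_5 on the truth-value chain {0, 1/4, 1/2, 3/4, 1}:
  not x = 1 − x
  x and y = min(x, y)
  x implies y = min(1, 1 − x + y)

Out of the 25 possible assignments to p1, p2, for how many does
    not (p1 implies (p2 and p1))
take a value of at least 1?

value 1: 1 assignment (counts)
value 3/4: 2 assignments
value 1/2: 3 assignments
value 1/4: 4 assignments
value 0: 15 assignments
So 1 of the 25 assignments meets the threshold.

1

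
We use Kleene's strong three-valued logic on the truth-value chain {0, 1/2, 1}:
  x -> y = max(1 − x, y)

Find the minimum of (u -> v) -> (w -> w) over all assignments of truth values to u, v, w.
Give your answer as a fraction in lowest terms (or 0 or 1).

Take u = 0, v = 0, w = 1/2:
u -> v = 0 -> 0 = 1
w -> w = 1/2 -> 1/2 = 1/2
(u -> v) -> (w -> w) = 1 -> 1/2 = 1/2
No assignment yields a value below 1/2, so this is the minimum.

1/2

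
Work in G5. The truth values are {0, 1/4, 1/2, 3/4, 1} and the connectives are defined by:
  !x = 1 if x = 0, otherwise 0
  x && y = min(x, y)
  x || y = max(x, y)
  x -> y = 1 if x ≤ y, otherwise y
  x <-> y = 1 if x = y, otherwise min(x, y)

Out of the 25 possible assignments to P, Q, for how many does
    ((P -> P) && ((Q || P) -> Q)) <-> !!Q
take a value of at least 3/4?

19

value 1: 18 assignments (counts)
value 3/4: 1 assignment (counts)
value 1/2: 2 assignments
value 1/4: 3 assignments
value 0: 1 assignment
So 19 of the 25 assignments meet the threshold.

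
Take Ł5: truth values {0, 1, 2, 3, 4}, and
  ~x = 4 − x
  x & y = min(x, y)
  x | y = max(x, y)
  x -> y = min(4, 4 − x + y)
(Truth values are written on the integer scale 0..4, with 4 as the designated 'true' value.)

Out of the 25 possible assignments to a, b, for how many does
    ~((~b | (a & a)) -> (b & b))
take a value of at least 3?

6

value 4: 5 assignments (counts)
value 3: 1 assignment (counts)
value 2: 5 assignments
value 1: 2 assignments
value 0: 12 assignments
So 6 of the 25 assignments meet the threshold.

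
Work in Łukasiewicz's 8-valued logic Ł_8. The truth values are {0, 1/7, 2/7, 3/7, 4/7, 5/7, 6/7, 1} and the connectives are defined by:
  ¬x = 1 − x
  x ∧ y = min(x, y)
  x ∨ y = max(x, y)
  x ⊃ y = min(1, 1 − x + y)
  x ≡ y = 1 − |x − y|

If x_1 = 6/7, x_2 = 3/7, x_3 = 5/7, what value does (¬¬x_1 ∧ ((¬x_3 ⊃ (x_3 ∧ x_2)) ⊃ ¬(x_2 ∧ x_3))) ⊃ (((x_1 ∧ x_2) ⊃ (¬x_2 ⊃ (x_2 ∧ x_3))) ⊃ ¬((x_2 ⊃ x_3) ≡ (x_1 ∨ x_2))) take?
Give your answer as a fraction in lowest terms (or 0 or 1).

¬x_1 = ¬6/7 = 1/7
¬¬x_1 = ¬1/7 = 6/7
¬x_3 = ¬5/7 = 2/7
x_3 ∧ x_2 = 5/7 ∧ 3/7 = 3/7
¬x_3 ⊃ (x_3 ∧ x_2) = 2/7 ⊃ 3/7 = 1
x_2 ∧ x_3 = 3/7 ∧ 5/7 = 3/7
¬(x_2 ∧ x_3) = ¬3/7 = 4/7
(¬x_3 ⊃ (x_3 ∧ x_2)) ⊃ ¬(x_2 ∧ x_3) = 1 ⊃ 4/7 = 4/7
¬¬x_1 ∧ ((¬x_3 ⊃ (x_3 ∧ x_2)) ⊃ ¬(x_2 ∧ x_3)) = 6/7 ∧ 4/7 = 4/7
x_1 ∧ x_2 = 6/7 ∧ 3/7 = 3/7
¬x_2 = ¬3/7 = 4/7
x_2 ∧ x_3 = 3/7 ∧ 5/7 = 3/7
¬x_2 ⊃ (x_2 ∧ x_3) = 4/7 ⊃ 3/7 = 6/7
(x_1 ∧ x_2) ⊃ (¬x_2 ⊃ (x_2 ∧ x_3)) = 3/7 ⊃ 6/7 = 1
x_2 ⊃ x_3 = 3/7 ⊃ 5/7 = 1
x_1 ∨ x_2 = 6/7 ∨ 3/7 = 6/7
(x_2 ⊃ x_3) ≡ (x_1 ∨ x_2) = 1 ≡ 6/7 = 6/7
¬((x_2 ⊃ x_3) ≡ (x_1 ∨ x_2)) = ¬6/7 = 1/7
((x_1 ∧ x_2) ⊃ (¬x_2 ⊃ (x_2 ∧ x_3))) ⊃ ¬((x_2 ⊃ x_3) ≡ (x_1 ∨ x_2)) = 1 ⊃ 1/7 = 1/7
(¬¬x_1 ∧ ((¬x_3 ⊃ (x_3 ∧ x_2)) ⊃ ¬(x_2 ∧ x_3))) ⊃ (((x_1 ∧ x_2) ⊃ (¬x_2 ⊃ (x_2 ∧ x_3))) ⊃ ¬((x_2 ⊃ x_3) ≡ (x_1 ∨ x_2))) = 4/7 ⊃ 1/7 = 4/7

4/7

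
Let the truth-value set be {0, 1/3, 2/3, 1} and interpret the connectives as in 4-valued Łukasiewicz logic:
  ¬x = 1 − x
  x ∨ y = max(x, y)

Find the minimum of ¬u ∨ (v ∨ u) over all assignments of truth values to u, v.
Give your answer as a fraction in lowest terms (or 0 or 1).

2/3

Take u = 1/3, v = 0:
¬u = ¬1/3 = 2/3
v ∨ u = 0 ∨ 1/3 = 1/3
¬u ∨ (v ∨ u) = 2/3 ∨ 1/3 = 2/3
No assignment yields a value below 2/3, so this is the minimum.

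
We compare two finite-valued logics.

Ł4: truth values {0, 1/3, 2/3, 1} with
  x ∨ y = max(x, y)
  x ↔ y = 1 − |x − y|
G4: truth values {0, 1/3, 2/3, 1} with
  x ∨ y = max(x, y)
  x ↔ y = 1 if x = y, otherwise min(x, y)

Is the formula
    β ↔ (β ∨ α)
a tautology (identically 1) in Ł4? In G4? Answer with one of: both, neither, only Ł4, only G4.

neither

In Ł4: at α = 1/3, β = 0 the value is 2/3 — not a tautology.
In G4: at α = 1/3, β = 0 the value is 0 — not a tautology.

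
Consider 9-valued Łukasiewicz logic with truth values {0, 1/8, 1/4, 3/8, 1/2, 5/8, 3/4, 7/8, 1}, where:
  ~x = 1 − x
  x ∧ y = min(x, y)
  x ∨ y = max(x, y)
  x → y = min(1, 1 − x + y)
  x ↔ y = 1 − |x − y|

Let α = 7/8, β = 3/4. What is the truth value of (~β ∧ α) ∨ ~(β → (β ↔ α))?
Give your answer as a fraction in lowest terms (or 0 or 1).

1/4

~β = ~3/4 = 1/4
~β ∧ α = 1/4 ∧ 7/8 = 1/4
β ↔ α = 3/4 ↔ 7/8 = 7/8
β → (β ↔ α) = 3/4 → 7/8 = 1
~(β → (β ↔ α)) = ~1 = 0
(~β ∧ α) ∨ ~(β → (β ↔ α)) = 1/4 ∨ 0 = 1/4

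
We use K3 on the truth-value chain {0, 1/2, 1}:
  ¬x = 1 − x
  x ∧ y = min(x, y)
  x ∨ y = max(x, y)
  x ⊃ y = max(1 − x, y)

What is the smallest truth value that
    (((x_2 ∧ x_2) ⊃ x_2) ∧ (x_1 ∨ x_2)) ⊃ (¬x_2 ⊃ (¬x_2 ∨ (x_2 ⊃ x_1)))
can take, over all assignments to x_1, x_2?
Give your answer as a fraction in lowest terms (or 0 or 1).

Take x_1 = 0, x_2 = 1/2:
x_2 ∧ x_2 = 1/2 ∧ 1/2 = 1/2
(x_2 ∧ x_2) ⊃ x_2 = 1/2 ⊃ 1/2 = 1/2
x_1 ∨ x_2 = 0 ∨ 1/2 = 1/2
((x_2 ∧ x_2) ⊃ x_2) ∧ (x_1 ∨ x_2) = 1/2 ∧ 1/2 = 1/2
¬x_2 = ¬1/2 = 1/2
¬x_2 = ¬1/2 = 1/2
x_2 ⊃ x_1 = 1/2 ⊃ 0 = 1/2
¬x_2 ∨ (x_2 ⊃ x_1) = 1/2 ∨ 1/2 = 1/2
¬x_2 ⊃ (¬x_2 ∨ (x_2 ⊃ x_1)) = 1/2 ⊃ 1/2 = 1/2
(((x_2 ∧ x_2) ⊃ x_2) ∧ (x_1 ∨ x_2)) ⊃ (¬x_2 ⊃ (¬x_2 ∨ (x_2 ⊃ x_1))) = 1/2 ⊃ 1/2 = 1/2
No assignment yields a value below 1/2, so this is the minimum.

1/2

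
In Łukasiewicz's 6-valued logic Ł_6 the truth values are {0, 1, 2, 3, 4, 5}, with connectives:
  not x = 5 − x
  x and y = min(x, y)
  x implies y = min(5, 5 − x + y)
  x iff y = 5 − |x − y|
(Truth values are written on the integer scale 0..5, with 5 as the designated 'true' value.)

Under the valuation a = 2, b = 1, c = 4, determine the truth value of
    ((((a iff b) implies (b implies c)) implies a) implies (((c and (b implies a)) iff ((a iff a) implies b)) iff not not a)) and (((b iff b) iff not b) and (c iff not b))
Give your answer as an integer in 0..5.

a iff b = 2 iff 1 = 4
b implies c = 1 implies 4 = 5
(a iff b) implies (b implies c) = 4 implies 5 = 5
((a iff b) implies (b implies c)) implies a = 5 implies 2 = 2
b implies a = 1 implies 2 = 5
c and (b implies a) = 4 and 5 = 4
a iff a = 2 iff 2 = 5
(a iff a) implies b = 5 implies 1 = 1
(c and (b implies a)) iff ((a iff a) implies b) = 4 iff 1 = 2
not a = not 2 = 3
not not a = not 3 = 2
((c and (b implies a)) iff ((a iff a) implies b)) iff not not a = 2 iff 2 = 5
(((a iff b) implies (b implies c)) implies a) implies (((c and (b implies a)) iff ((a iff a) implies b)) iff not not a) = 2 implies 5 = 5
b iff b = 1 iff 1 = 5
not b = not 1 = 4
(b iff b) iff not b = 5 iff 4 = 4
not b = not 1 = 4
c iff not b = 4 iff 4 = 5
((b iff b) iff not b) and (c iff not b) = 4 and 5 = 4
((((a iff b) implies (b implies c)) implies a) implies (((c and (b implies a)) iff ((a iff a) implies b)) iff not not a)) and (((b iff b) iff not b) and (c iff not b)) = 5 and 4 = 4

4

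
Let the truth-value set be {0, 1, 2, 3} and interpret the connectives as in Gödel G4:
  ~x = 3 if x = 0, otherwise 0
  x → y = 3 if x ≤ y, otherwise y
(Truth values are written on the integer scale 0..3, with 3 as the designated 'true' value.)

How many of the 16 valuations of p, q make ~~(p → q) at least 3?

p = 0, q = 0 ↦ 3  ≥
p = 0, q = 1 ↦ 3  ≥
p = 0, q = 2 ↦ 3  ≥
p = 0, q = 3 ↦ 3  ≥
p = 1, q = 0 ↦ 0  <
p = 1, q = 1 ↦ 3  ≥
p = 1, q = 2 ↦ 3  ≥
p = 1, q = 3 ↦ 3  ≥
p = 2, q = 0 ↦ 0  <
p = 2, q = 1 ↦ 3  ≥
p = 2, q = 2 ↦ 3  ≥
p = 2, q = 3 ↦ 3  ≥
p = 3, q = 0 ↦ 0  <
p = 3, q = 1 ↦ 3  ≥
p = 3, q = 2 ↦ 3  ≥
p = 3, q = 3 ↦ 3  ≥
So 13 of the 16 assignments meet the threshold.

13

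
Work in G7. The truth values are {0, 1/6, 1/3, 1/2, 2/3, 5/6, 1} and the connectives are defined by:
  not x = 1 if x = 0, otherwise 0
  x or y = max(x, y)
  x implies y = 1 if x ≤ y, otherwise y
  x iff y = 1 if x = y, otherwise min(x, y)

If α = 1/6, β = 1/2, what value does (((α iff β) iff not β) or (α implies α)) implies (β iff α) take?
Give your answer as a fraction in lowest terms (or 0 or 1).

1/6

α iff β = 1/6 iff 1/2 = 1/6
not β = not 1/2 = 0
(α iff β) iff not β = 1/6 iff 0 = 0
α implies α = 1/6 implies 1/6 = 1
((α iff β) iff not β) or (α implies α) = 0 or 1 = 1
β iff α = 1/2 iff 1/6 = 1/6
(((α iff β) iff not β) or (α implies α)) implies (β iff α) = 1 implies 1/6 = 1/6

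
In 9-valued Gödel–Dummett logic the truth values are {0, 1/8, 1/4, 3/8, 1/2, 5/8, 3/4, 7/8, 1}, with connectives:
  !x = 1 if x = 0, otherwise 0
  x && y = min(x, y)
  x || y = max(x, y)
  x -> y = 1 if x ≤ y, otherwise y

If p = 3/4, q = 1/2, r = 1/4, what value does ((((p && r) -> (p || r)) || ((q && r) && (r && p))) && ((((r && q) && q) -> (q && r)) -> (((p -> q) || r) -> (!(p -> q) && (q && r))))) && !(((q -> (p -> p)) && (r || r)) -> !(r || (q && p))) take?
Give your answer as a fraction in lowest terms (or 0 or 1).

p && r = 3/4 && 1/4 = 1/4
p || r = 3/4 || 1/4 = 3/4
(p && r) -> (p || r) = 1/4 -> 3/4 = 1
q && r = 1/2 && 1/4 = 1/4
r && p = 1/4 && 3/4 = 1/4
(q && r) && (r && p) = 1/4 && 1/4 = 1/4
((p && r) -> (p || r)) || ((q && r) && (r && p)) = 1 || 1/4 = 1
r && q = 1/4 && 1/2 = 1/4
(r && q) && q = 1/4 && 1/2 = 1/4
q && r = 1/2 && 1/4 = 1/4
((r && q) && q) -> (q && r) = 1/4 -> 1/4 = 1
p -> q = 3/4 -> 1/2 = 1/2
(p -> q) || r = 1/2 || 1/4 = 1/2
p -> q = 3/4 -> 1/2 = 1/2
!(p -> q) = !1/2 = 0
q && r = 1/2 && 1/4 = 1/4
!(p -> q) && (q && r) = 0 && 1/4 = 0
((p -> q) || r) -> (!(p -> q) && (q && r)) = 1/2 -> 0 = 0
(((r && q) && q) -> (q && r)) -> (((p -> q) || r) -> (!(p -> q) && (q && r))) = 1 -> 0 = 0
(((p && r) -> (p || r)) || ((q && r) && (r && p))) && ((((r && q) && q) -> (q && r)) -> (((p -> q) || r) -> (!(p -> q) && (q && r)))) = 1 && 0 = 0
p -> p = 3/4 -> 3/4 = 1
q -> (p -> p) = 1/2 -> 1 = 1
r || r = 1/4 || 1/4 = 1/4
(q -> (p -> p)) && (r || r) = 1 && 1/4 = 1/4
q && p = 1/2 && 3/4 = 1/2
r || (q && p) = 1/4 || 1/2 = 1/2
!(r || (q && p)) = !1/2 = 0
((q -> (p -> p)) && (r || r)) -> !(r || (q && p)) = 1/4 -> 0 = 0
!(((q -> (p -> p)) && (r || r)) -> !(r || (q && p))) = !0 = 1
((((p && r) -> (p || r)) || ((q && r) && (r && p))) && ((((r && q) && q) -> (q && r)) -> (((p -> q) || r) -> (!(p -> q) && (q && r))))) && !(((q -> (p -> p)) && (r || r)) -> !(r || (q && p))) = 0 && 1 = 0

0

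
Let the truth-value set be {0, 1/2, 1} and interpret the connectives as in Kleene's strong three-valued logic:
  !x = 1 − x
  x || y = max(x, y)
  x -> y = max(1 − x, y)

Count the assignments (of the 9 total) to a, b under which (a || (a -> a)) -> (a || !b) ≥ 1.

a = 0, b = 0 ↦ 1  ≥
a = 0, b = 1/2 ↦ 1/2  <
a = 0, b = 1 ↦ 0  <
a = 1/2, b = 0 ↦ 1  ≥
a = 1/2, b = 1/2 ↦ 1/2  <
a = 1/2, b = 1 ↦ 1/2  <
a = 1, b = 0 ↦ 1  ≥
a = 1, b = 1/2 ↦ 1  ≥
a = 1, b = 1 ↦ 1  ≥
So 5 of the 9 assignments meet the threshold.

5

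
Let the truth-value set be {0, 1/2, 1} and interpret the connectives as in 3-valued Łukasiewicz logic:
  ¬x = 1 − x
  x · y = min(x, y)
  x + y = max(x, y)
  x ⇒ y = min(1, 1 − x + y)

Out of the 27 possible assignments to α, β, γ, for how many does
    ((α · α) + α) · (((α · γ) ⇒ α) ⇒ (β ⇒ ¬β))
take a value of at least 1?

6

value 1: 6 assignments (counts)
value 1/2: 6 assignments
value 0: 15 assignments
So 6 of the 27 assignments meet the threshold.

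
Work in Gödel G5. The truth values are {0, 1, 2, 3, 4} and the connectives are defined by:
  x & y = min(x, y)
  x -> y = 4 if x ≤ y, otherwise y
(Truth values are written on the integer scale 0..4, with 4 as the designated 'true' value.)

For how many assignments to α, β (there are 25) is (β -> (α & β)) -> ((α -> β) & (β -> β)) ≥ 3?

value 4: 15 assignments (counts)
value 3: 1 assignment (counts)
value 2: 2 assignments
value 1: 3 assignments
value 0: 4 assignments
So 16 of the 25 assignments meet the threshold.

16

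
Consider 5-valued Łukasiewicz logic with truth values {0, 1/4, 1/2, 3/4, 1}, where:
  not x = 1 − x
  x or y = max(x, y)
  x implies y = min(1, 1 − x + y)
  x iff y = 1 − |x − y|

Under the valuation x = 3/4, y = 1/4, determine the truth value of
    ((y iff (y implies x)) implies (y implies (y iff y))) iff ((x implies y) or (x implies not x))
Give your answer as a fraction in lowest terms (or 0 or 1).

1/2

y implies x = 1/4 implies 3/4 = 1
y iff (y implies x) = 1/4 iff 1 = 1/4
y iff y = 1/4 iff 1/4 = 1
y implies (y iff y) = 1/4 implies 1 = 1
(y iff (y implies x)) implies (y implies (y iff y)) = 1/4 implies 1 = 1
x implies y = 3/4 implies 1/4 = 1/2
not x = not 3/4 = 1/4
x implies not x = 3/4 implies 1/4 = 1/2
(x implies y) or (x implies not x) = 1/2 or 1/2 = 1/2
((y iff (y implies x)) implies (y implies (y iff y))) iff ((x implies y) or (x implies not x)) = 1 iff 1/2 = 1/2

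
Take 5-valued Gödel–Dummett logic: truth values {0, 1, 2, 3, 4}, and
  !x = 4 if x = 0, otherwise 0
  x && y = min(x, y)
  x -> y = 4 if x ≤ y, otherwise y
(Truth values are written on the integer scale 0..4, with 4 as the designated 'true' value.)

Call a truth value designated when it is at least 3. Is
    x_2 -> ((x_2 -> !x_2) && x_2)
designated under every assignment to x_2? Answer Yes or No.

Counterexample: take x_2 = 1.
!x_2 = !1 = 0
x_2 -> !x_2 = 1 -> 0 = 0
(x_2 -> !x_2) && x_2 = 0 && 1 = 0
x_2 -> ((x_2 -> !x_2) && x_2) = 1 -> 0 = 0
This gives 0, which is below 3.

No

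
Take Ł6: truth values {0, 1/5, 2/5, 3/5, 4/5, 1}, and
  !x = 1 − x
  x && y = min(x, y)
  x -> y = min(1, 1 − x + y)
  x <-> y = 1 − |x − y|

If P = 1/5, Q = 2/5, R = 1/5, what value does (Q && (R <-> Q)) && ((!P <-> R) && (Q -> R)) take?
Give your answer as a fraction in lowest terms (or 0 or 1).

2/5

R <-> Q = 1/5 <-> 2/5 = 4/5
Q && (R <-> Q) = 2/5 && 4/5 = 2/5
!P = !1/5 = 4/5
!P <-> R = 4/5 <-> 1/5 = 2/5
Q -> R = 2/5 -> 1/5 = 4/5
(!P <-> R) && (Q -> R) = 2/5 && 4/5 = 2/5
(Q && (R <-> Q)) && ((!P <-> R) && (Q -> R)) = 2/5 && 2/5 = 2/5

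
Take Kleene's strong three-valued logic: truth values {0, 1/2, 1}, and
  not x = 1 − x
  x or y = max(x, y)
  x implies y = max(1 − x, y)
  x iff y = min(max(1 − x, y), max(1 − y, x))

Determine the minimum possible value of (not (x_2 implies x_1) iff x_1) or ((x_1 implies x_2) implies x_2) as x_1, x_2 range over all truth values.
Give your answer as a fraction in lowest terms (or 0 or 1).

1/2

Take x_1 = 0, x_2 = 1/2:
x_2 implies x_1 = 1/2 implies 0 = 1/2
not (x_2 implies x_1) = not 1/2 = 1/2
not (x_2 implies x_1) iff x_1 = 1/2 iff 0 = 1/2
x_1 implies x_2 = 0 implies 1/2 = 1
(x_1 implies x_2) implies x_2 = 1 implies 1/2 = 1/2
(not (x_2 implies x_1) iff x_1) or ((x_1 implies x_2) implies x_2) = 1/2 or 1/2 = 1/2
No assignment yields a value below 1/2, so this is the minimum.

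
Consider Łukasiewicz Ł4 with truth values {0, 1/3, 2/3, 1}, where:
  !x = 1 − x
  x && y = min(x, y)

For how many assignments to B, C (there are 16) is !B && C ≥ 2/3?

B = 0, C = 0 ↦ 0  <
B = 0, C = 1/3 ↦ 1/3  <
B = 0, C = 2/3 ↦ 2/3  ≥
B = 0, C = 1 ↦ 1  ≥
B = 1/3, C = 0 ↦ 0  <
B = 1/3, C = 1/3 ↦ 1/3  <
B = 1/3, C = 2/3 ↦ 2/3  ≥
B = 1/3, C = 1 ↦ 2/3  ≥
B = 2/3, C = 0 ↦ 0  <
B = 2/3, C = 1/3 ↦ 1/3  <
B = 2/3, C = 2/3 ↦ 1/3  <
B = 2/3, C = 1 ↦ 1/3  <
B = 1, C = 0 ↦ 0  <
B = 1, C = 1/3 ↦ 0  <
B = 1, C = 2/3 ↦ 0  <
B = 1, C = 1 ↦ 0  <
So 4 of the 16 assignments meet the threshold.

4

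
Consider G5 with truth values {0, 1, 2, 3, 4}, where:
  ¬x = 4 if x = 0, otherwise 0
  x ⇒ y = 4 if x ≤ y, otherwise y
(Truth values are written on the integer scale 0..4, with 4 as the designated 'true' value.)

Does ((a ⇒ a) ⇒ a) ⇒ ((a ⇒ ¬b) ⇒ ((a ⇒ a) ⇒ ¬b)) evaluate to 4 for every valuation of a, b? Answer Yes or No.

Yes

At a = 2, b = 3, for instance:
a ⇒ a = 2 ⇒ 2 = 4
(a ⇒ a) ⇒ a = 4 ⇒ 2 = 2
¬b = ¬3 = 0
a ⇒ ¬b = 2 ⇒ 0 = 0
(a ⇒ a) ⇒ ¬b = 4 ⇒ 0 = 0
(a ⇒ ¬b) ⇒ ((a ⇒ a) ⇒ ¬b) = 0 ⇒ 0 = 4
((a ⇒ a) ⇒ a) ⇒ ((a ⇒ ¬b) ⇒ ((a ⇒ a) ⇒ ¬b)) = 2 ⇒ 4 = 4
and checking the remaining 24 assignments likewise gives ≥ 4 in every case.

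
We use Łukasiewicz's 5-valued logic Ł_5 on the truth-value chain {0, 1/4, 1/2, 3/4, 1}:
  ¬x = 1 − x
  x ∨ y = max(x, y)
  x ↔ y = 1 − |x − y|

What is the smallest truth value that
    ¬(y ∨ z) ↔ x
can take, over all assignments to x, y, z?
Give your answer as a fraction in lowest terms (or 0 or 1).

0

Take x = 0, y = 0, z = 0:
y ∨ z = 0 ∨ 0 = 0
¬(y ∨ z) = ¬0 = 1
¬(y ∨ z) ↔ x = 1 ↔ 0 = 0
No assignment yields a value below 0, so this is the minimum.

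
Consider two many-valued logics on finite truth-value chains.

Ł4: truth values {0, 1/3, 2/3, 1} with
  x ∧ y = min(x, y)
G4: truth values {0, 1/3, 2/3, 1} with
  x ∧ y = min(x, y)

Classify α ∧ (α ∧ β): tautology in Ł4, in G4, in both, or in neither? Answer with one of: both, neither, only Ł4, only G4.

neither

In Ł4: at α = 0, β = 0 the value is 0 — not a tautology.
In G4: at α = 0, β = 0 the value is 0 — not a tautology.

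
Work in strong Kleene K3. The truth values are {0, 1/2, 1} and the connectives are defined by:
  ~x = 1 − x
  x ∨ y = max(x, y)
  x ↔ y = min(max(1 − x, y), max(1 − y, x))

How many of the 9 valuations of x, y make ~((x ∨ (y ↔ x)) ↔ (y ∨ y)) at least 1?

x = 0, y = 0 ↦ 1  ≥
x = 0, y = 1/2 ↦ 1/2  <
x = 0, y = 1 ↦ 1  ≥
x = 1/2, y = 0 ↦ 1/2  <
x = 1/2, y = 1/2 ↦ 1/2  <
x = 1/2, y = 1 ↦ 1/2  <
x = 1, y = 0 ↦ 1  ≥
x = 1, y = 1/2 ↦ 1/2  <
x = 1, y = 1 ↦ 0  <
So 3 of the 9 assignments meet the threshold.

3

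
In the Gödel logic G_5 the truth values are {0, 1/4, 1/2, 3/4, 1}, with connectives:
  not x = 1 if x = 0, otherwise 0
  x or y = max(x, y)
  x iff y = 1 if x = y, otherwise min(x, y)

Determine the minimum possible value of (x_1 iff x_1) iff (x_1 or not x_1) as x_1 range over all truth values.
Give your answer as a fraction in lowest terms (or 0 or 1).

1/4

Take x_1 = 1/4:
x_1 iff x_1 = 1/4 iff 1/4 = 1
not x_1 = not 1/4 = 0
x_1 or not x_1 = 1/4 or 0 = 1/4
(x_1 iff x_1) iff (x_1 or not x_1) = 1 iff 1/4 = 1/4
No assignment yields a value below 1/4, so this is the minimum.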